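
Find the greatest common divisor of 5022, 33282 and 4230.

5022 = 2 · 3⁴ · 31; 33282 = 2 · 3² · 43²; 4230 = 2 · 3² · 5 · 47
gcd takes min exponent of each prime: 2 · 3² = 18

18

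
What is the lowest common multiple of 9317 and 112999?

9317 = 7 · 11³; 112999 = 17³ · 23
max exponents: 7 · 11³ · 17³ · 23 = 1052811683

1052811683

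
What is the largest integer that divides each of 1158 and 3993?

3

Euclid: 3993 = 3·1158 + 519; 1158 = 2·519 + 120; 519 = 4·120 + 39; 120 = 3·39 + 3; 39 = 13·3 + 0. Last nonzero remainder: 3.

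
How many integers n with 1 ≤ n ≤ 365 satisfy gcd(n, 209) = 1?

209 = 11·19. Inclusion–exclusion on these primes:
365 − ⌊365/11⌋ − ⌊365/19⌋ + ⌊365/209⌋ = 314

314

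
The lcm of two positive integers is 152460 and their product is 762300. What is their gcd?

From gcd × lcm = mn: gcd = 762300 / 152460 = 5.

5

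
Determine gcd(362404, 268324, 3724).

196

gcd(362404, 268324): 362404 = 1·268324 + 94080; 268324 = 2·94080 + 80164; 94080 = 1·80164 + 13916; 80164 = 5·13916 + 10584; 13916 = 1·10584 + 3332; 10584 = 3·3332 + 588; 3332 = 5·588 + 392; 588 = 1·392 + 196; 392 = 2·196 + 0 → 196
gcd(196, 3724): 3724 = 19·196 + 0 → 196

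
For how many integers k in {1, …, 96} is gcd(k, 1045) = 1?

Prime factors of 1045: 5, 11, 19. Count integers ≤ 96 divisible by none of them.
By inclusion–exclusion: 96 − ⌊96/5⌋ − ⌊96/11⌋ − ⌊96/19⌋ + ⌊96/55⌋ + ⌊96/95⌋ + ⌊96/209⌋ − ⌊96/1045⌋ = 66.

66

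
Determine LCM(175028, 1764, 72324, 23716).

lcm(175028, 1764) = 175028·1764/gcd = 308749392/196 = 1575252
lcm(1575252, 72324) = 1575252·72324/gcd = 113928525648/1764 = 64585332
lcm(64585332, 23716) = 64585332·23716/gcd = 1531705733712/196 = 7814825172

7814825172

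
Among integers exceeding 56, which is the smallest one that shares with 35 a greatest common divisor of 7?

63

35 = 7·5. Any t with gcd(t, 35) = 7 is a multiple of 7, say 7s, with s coprime to 5.
Need s > 56/7, so s ≥ 9. First s ≥ 9 with gcd(s, 5) = 1 is s = 9. Thus t = 7·9 = 63.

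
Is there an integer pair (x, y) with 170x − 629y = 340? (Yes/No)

Yes

gcd(170, 629): 629 = 3·170 + 119; 170 = 1·119 + 51; 119 = 2·51 + 17; 51 = 3·17 + 0 → 17
17 divides 340, so a solution exists.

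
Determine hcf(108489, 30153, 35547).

3

gcd(108489, 30153): 108489 = 3·30153 + 18030; 30153 = 1·18030 + 12123; 18030 = 1·12123 + 5907; 12123 = 2·5907 + 309; 5907 = 19·309 + 36; 309 = 8·36 + 21; 36 = 1·21 + 15; 21 = 1·15 + 6; 15 = 2·6 + 3; 6 = 2·3 + 0 → 3
gcd(3, 35547): 35547 = 11849·3 + 0 → 3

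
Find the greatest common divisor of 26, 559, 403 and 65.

13

gcd(26, 559): 559 = 21·26 + 13; 26 = 2·13 + 0 → 13
gcd(13, 403): 403 = 31·13 + 0 → 13
gcd(13, 65): 65 = 5·13 + 0 → 13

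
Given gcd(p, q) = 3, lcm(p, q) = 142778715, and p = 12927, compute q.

33135

p·q = gcd·lcm = 3·142778715 = 428336145, so q = 428336145/12927 = 33135.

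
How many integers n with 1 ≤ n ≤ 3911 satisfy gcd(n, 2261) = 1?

2990

2261 = 7·17·19. Inclusion–exclusion on these primes:
3911 − ⌊3911/7⌋ − ⌊3911/17⌋ − ⌊3911/19⌋ + ⌊3911/119⌋ + ⌊3911/133⌋ + ⌊3911/323⌋ − ⌊3911/2261⌋ = 2990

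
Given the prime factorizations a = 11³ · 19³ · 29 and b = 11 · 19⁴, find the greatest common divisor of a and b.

min exponent per shared prime: 11 · 19³ = 75449

75449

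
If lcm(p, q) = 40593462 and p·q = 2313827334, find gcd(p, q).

57

From gcd × lcm = pq: gcd = 2313827334 / 40593462 = 57.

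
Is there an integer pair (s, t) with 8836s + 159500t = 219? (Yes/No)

No

gcd(8836, 159500): 159500 = 18·8836 + 452; 8836 = 19·452 + 248; 452 = 1·248 + 204; 248 = 1·204 + 44; 204 = 4·44 + 28; 44 = 1·28 + 16; 28 = 1·16 + 12; 16 = 1·12 + 4; 12 = 3·4 + 0 → 4
4 does not divide 219, so a solution does not exist.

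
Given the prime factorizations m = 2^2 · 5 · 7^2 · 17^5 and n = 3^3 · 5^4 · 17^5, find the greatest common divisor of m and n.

7099285

min exponent per shared prime: 5 · 17^5 = 7099285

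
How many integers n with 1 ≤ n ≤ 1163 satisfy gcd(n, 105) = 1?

532

Prime factors of 105: 3, 5, 7. Count integers ≤ 1163 divisible by none of them.
By inclusion–exclusion: 1163 − ⌊1163/3⌋ − ⌊1163/5⌋ − ⌊1163/7⌋ + ⌊1163/15⌋ + ⌊1163/21⌋ + ⌊1163/35⌋ − ⌊1163/105⌋ = 532.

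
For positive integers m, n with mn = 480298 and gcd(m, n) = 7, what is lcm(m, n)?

gcd·lcm = product, so lcm = 480298/7 = 68614.

68614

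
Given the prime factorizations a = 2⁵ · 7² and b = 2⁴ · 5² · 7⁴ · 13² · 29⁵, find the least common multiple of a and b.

6658230734864800

max exponent per prime: 2⁵ · 5² · 7⁴ · 13² · 29⁵ = 6658230734864800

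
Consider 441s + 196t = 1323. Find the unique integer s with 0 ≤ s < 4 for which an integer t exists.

3

gcd(441, 196) = 49 (Euclid: 441 = 2·196 + 49; 196 = 4·49 + 0), and 49 | 1323.
Extended Euclid: 441·(1) + 196·(-2) = 49. Scale by 27: s₀ = 27.
General solution s = s₀ + 4k; reducing mod 4 gives s = 3 (and t = 0).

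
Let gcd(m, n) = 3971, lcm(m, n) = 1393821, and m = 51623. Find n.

Using mn = gcd(m,n)·lcm(m,n) = 3971·1393821 = 5534863191, we get n = 5534863191/51623 = 107217.

107217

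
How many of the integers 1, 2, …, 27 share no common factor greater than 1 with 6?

6 = 2·3. Inclusion–exclusion on these primes:
27 − ⌊27/2⌋ − ⌊27/3⌋ + ⌊27/6⌋ = 9

9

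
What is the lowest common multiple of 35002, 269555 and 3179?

35002 = 2 · 11 · 37 · 43; 269555 = 5 · 11 · 13² · 29; 3179 = 11 · 17²
lcm takes max exponent of each prime: 2 · 5 · 11 · 13² · 17² · 29 · 37 · 43 = 247882238890

247882238890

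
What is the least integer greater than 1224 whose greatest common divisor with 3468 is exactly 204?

1428

gcd(x, 3468) = 204 forces 204 | x; write x = 204s. Then gcd(204s, 204·17) = 204·gcd(s, 17), so need gcd(s, 17) = 1.
204s > 1224 gives s ≥ 7. The least s ≥ 7 coprime to 17 is 7, so x = 204·7 = 1428.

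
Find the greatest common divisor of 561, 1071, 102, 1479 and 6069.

51

561 = 3 · 11 · 17; 1071 = 3² · 7 · 17; 102 = 2 · 3 · 17; 1479 = 3 · 17 · 29; 6069 = 3 · 7 · 17²
gcd takes min exponent of each prime: 3 · 17 = 51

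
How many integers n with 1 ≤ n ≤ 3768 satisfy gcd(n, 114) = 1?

1190

114 = 2·3·19. Inclusion–exclusion on these primes:
3768 − ⌊3768/2⌋ − ⌊3768/3⌋ − ⌊3768/19⌋ + ⌊3768/6⌋ + ⌊3768/38⌋ + ⌊3768/57⌋ − ⌊3768/114⌋ = 1190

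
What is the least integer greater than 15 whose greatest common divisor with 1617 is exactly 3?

18

1617 = 3·539. Any a with gcd(a, 1617) = 3 is a multiple of 3, say 3s, with s coprime to 539.
Need s > 15/3, so s ≥ 6. First s ≥ 6 with gcd(s, 539) = 1 is s = 6. Thus a = 3·6 = 18.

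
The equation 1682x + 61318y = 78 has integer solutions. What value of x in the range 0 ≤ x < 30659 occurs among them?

Reduce mod 61318: 1682x ≡ 78 (mod 61318). With g = gcd(1682, 61318) = 2 dividing 78, divide through: 841x ≡ 39 (mod 30659).
Since gcd(841, 30659) = 1, x ≡ 39·(841)⁻¹ ≡ 17207 (mod 30659). Smallest non-negative: 17207.

17207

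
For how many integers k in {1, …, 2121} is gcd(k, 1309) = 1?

1556

Prime factors of 1309: 7, 11, 17. Count integers ≤ 2121 divisible by none of them.
By inclusion–exclusion: 2121 − ⌊2121/7⌋ − ⌊2121/11⌋ − ⌊2121/17⌋ + ⌊2121/77⌋ + ⌊2121/119⌋ + ⌊2121/187⌋ − ⌊2121/1309⌋ = 1556.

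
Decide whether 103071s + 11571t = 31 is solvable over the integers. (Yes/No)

gcd(103071, 11571): 103071 = 8·11571 + 10503; 11571 = 1·10503 + 1068; 10503 = 9·1068 + 891; 1068 = 1·891 + 177; 891 = 5·177 + 6; 177 = 29·6 + 3; 6 = 2·3 + 0 → 3
3 does not divide 31, so a solution does not exist.

No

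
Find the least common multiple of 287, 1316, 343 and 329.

287 = 7 · 41; 1316 = 2² · 7 · 47; 343 = 7³; 329 = 7 · 47
lcm takes max exponent of each prime: 2² · 7³ · 41 · 47 = 2643844

2643844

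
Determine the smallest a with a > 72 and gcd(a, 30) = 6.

Multiples of 6 above 72: 6·13, 6·14, … . Need the cofactor coprime to 30/6 = 5.
Checking s = 13, 14, … the first with gcd(s, 5) = 1 is s = 13, giving 78.

78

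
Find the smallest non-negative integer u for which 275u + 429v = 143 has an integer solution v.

Euclid: 429 = 1·275 + 154; 275 = 1·154 + 121; 154 = 1·121 + 33; 121 = 3·33 + 22; 33 = 1·22 + 11; 22 = 2·11 + 0 → gcd = 11; 143 = 11·13.
Back-substitution yields 275·(-14) + 429·(9) = 11, so one solution is u = -14·13 = -182, v = 9·13 = 117.
Solutions in u differ by 429/11 = 39; the one in [0, 39) is -182 mod 39 = 13.

13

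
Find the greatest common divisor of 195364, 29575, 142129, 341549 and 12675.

gcd(195364, 29575): 195364 = 6·29575 + 17914; 29575 = 1·17914 + 11661; 17914 = 1·11661 + 6253; 11661 = 1·6253 + 5408; 6253 = 1·5408 + 845; 5408 = 6·845 + 338; 845 = 2·338 + 169; 338 = 2·169 + 0 → 169
gcd(169, 142129): 142129 = 841·169 + 0 → 169
gcd(169, 341549): 341549 = 2021·169 + 0 → 169
gcd(169, 12675): 12675 = 75·169 + 0 → 169

169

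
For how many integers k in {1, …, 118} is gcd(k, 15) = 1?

Prime factors of 15: 3, 5. Count integers ≤ 118 divisible by none of them.
By inclusion–exclusion: 118 − ⌊118/3⌋ − ⌊118/5⌋ + ⌊118/15⌋ = 63.

63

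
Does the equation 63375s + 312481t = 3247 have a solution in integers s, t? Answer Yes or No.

By Bézout, 63375s + 312481t = 3247 has integer solutions iff gcd(63375, 312481) | 3247.
Euclid: 312481 = 4·63375 + 58981; 63375 = 1·58981 + 4394; 58981 = 13·4394 + 1859; 4394 = 2·1859 + 676; 1859 = 2·676 + 507; 676 = 1·507 + 169; 507 = 3·169 + 0. gcd = 169; 3247 mod 169 = 36. No.

No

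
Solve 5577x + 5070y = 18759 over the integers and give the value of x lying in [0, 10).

7

Euclid: 5577 = 1·5070 + 507; 5070 = 10·507 + 0 → gcd = 507; 18759 = 507·37.
Back-substitution yields 5577·(1) + 5070·(-1) = 507, so one solution is x = 1·37 = 37, y = -1·37 = -37.
Solutions in x differ by 5070/507 = 10; the one in [0, 10) is 37 mod 10 = 7.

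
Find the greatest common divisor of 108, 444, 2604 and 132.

12

gcd(108, 444): 444 = 4·108 + 12; 108 = 9·12 + 0 → 12
gcd(12, 2604): 2604 = 217·12 + 0 → 12
gcd(12, 132): 132 = 11·12 + 0 → 12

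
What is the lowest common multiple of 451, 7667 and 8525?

5941925

451 = 11 · 41; 7667 = 11 · 17 · 41; 8525 = 5² · 11 · 31
lcm takes max exponent of each prime: 5² · 11 · 17 · 31 · 41 = 5941925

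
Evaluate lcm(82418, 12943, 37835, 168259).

82418 = 2 · 7² · 29²; 12943 = 7 · 43²; 37835 = 5 · 7 · 23 · 47; 168259 = 7 · 13 · 43²
lcm takes max exponent of each prime: 2 · 5 · 7² · 13 · 23 · 29² · 43² · 47 = 10707745323730

10707745323730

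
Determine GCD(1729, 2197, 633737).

gcd(1729, 2197): 2197 = 1·1729 + 468; 1729 = 3·468 + 325; 468 = 1·325 + 143; 325 = 2·143 + 39; 143 = 3·39 + 26; 39 = 1·26 + 13; 26 = 2·13 + 0 → 13
gcd(13, 633737): 633737 = 48749·13 + 0 → 13

13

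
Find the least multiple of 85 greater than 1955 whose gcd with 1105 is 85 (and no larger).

2040

1105 = 85·13. Any a with gcd(a, 1105) = 85 is a multiple of 85, say 85s, with s coprime to 13.
Need s > 1955/85, so s ≥ 24. First s ≥ 24 with gcd(s, 13) = 1 is s = 24. Thus a = 85·24 = 2040.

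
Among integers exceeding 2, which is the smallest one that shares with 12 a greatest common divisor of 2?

10

gcd(m, 12) = 2 forces 2 | m; write m = 2s. Then gcd(2s, 2·6) = 2·gcd(s, 6), so need gcd(s, 6) = 1.
2s > 2 gives s ≥ 2. The least s ≥ 2 coprime to 6 is 5, so m = 2·5 = 10.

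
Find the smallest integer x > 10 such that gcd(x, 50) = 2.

12

Multiples of 2 above 10: 2·6, 2·7, … . Need the cofactor coprime to 50/2 = 25.
Checking s = 6, 7, … the first with gcd(s, 25) = 1 is s = 6, giving 12.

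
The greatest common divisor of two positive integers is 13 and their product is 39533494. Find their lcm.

gcd·lcm = product, so lcm = 39533494/13 = 3041038.

3041038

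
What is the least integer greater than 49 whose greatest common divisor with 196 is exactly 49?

196 = 49·4. Any x with gcd(x, 196) = 49 is a multiple of 49, say 49s, with s coprime to 4.
Need s > 49/49, so s ≥ 2. First s ≥ 2 with gcd(s, 4) = 1 is s = 3. Thus x = 49·3 = 147.

147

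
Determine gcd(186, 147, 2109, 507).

3

gcd(186, 147): 186 = 1·147 + 39; 147 = 3·39 + 30; 39 = 1·30 + 9; 30 = 3·9 + 3; 9 = 3·3 + 0 → 3
gcd(3, 2109): 2109 = 703·3 + 0 → 3
gcd(3, 507): 507 = 169·3 + 0 → 3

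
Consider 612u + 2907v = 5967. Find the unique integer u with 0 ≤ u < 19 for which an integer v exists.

Reduce mod 2907: 612u ≡ 5967 (mod 2907). With g = gcd(612, 2907) = 153 dividing 5967, divide through: 4u ≡ 39 (mod 19).
Since gcd(4, 19) = 1, u ≡ 39·(4)⁻¹ ≡ 5 (mod 19). Smallest non-negative: 5.

5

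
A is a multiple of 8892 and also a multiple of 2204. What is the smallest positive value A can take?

257868

8892 = 2² · 3² · 13 · 19; 2204 = 2² · 19 · 29
max exponents: 2² · 3² · 13 · 19 · 29 = 257868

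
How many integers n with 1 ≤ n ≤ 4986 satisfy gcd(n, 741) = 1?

2907

741 = 3·13·19. Inclusion–exclusion on these primes:
4986 − ⌊4986/3⌋ − ⌊4986/13⌋ − ⌊4986/19⌋ + ⌊4986/39⌋ + ⌊4986/57⌋ + ⌊4986/247⌋ − ⌊4986/741⌋ = 2907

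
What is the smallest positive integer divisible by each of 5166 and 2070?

gcd first: 5166 = 2·2070 + 1026; 2070 = 2·1026 + 18; 1026 = 57·18 + 0 → gcd = 18
lcm = 5166·2070/gcd = 10693620/18 = 594090

594090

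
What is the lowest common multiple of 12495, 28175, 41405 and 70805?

12495 = 3 · 5 · 7² · 17; 28175 = 5² · 7² · 23; 41405 = 5 · 7² · 13²; 70805 = 5 · 7² · 17²
lcm takes max exponent of each prime: 3 · 5² · 7² · 13² · 17² · 23 = 4128285525

4128285525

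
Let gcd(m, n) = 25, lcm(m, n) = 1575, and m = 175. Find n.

Using mn = gcd(m,n)·lcm(m,n) = 25·1575 = 39375, we get n = 39375/175 = 225.

225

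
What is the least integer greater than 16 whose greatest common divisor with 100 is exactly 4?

100 = 4·25. Any t with gcd(t, 100) = 4 is a multiple of 4, say 4s, with s coprime to 25.
Need s > 16/4, so s ≥ 5. First s ≥ 5 with gcd(s, 25) = 1 is s = 6. Thus t = 4·6 = 24.

24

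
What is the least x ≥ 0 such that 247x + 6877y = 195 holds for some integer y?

140

Reduce mod 6877: 247x ≡ 195 (mod 6877). With g = gcd(247, 6877) = 13 dividing 195, divide through: 19x ≡ 15 (mod 529).
Since gcd(19, 529) = 1, x ≡ 15·(19)⁻¹ ≡ 140 (mod 529). Smallest non-negative: 140.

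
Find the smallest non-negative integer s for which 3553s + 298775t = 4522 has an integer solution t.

674

Euclid: 298775 = 84·3553 + 323; 3553 = 11·323 + 0 → gcd = 323; 4522 = 323·14.
Back-substitution yields 3553·(-84) + 298775·(1) = 323, so one solution is s = -84·14 = -1176, t = 1·14 = 14.
Solutions in s differ by 298775/323 = 925; the one in [0, 925) is -1176 mod 925 = 674.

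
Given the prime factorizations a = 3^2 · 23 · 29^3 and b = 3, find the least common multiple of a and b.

max exponent per prime: 3^2 · 23 · 29^3 = 5048523

5048523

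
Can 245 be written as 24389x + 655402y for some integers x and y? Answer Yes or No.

Yes

gcd(24389, 655402): 655402 = 26·24389 + 21288; 24389 = 1·21288 + 3101; 21288 = 6·3101 + 2682; 3101 = 1·2682 + 419; 2682 = 6·419 + 168; 419 = 2·168 + 83; 168 = 2·83 + 2; 83 = 41·2 + 1; 2 = 2·1 + 0 → 1
1 divides 245, so a solution exists.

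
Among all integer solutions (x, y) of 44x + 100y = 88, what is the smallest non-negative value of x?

Euclid: 100 = 2·44 + 12; 44 = 3·12 + 8; 12 = 1·8 + 4; 8 = 2·4 + 0 → gcd = 4; 88 = 4·22.
Back-substitution yields 44·(-9) + 100·(4) = 4, so one solution is x = -9·22 = -198, y = 4·22 = 88.
Solutions in x differ by 100/4 = 25; the one in [0, 25) is -198 mod 25 = 2.

2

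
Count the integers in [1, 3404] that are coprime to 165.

Prime factors of 165: 3, 5, 11. Count integers ≤ 3404 divisible by none of them.
By inclusion–exclusion: 3404 − ⌊3404/3⌋ − ⌊3404/5⌋ − ⌊3404/11⌋ + ⌊3404/15⌋ + ⌊3404/33⌋ + ⌊3404/55⌋ − ⌊3404/165⌋ = 1651.

1651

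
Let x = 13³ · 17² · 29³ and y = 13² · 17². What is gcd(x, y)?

48841

min exponent per shared prime: 13² · 17² = 48841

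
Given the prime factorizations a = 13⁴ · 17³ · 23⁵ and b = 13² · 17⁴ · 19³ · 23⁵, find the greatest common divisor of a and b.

min exponent per shared prime: 13² · 17³ · 23⁵ = 5344076283871

5344076283871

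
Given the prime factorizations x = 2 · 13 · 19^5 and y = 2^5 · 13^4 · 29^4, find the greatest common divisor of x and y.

min exponent per shared prime: 2 · 13 = 26

26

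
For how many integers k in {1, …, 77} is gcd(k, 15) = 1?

42

15 = 3·5. Inclusion–exclusion on these primes:
77 − ⌊77/3⌋ − ⌊77/5⌋ + ⌊77/15⌋ = 42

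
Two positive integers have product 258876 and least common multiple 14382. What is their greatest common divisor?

18

gcd·lcm = product, so gcd = 258876/14382 = 18.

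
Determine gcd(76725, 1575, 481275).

225

gcd(76725, 1575): 76725 = 48·1575 + 1125; 1575 = 1·1125 + 450; 1125 = 2·450 + 225; 450 = 2·225 + 0 → 225
gcd(225, 481275): 481275 = 2139·225 + 0 → 225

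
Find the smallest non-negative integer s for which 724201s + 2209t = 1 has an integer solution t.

1630

gcd(724201, 2209) = 1 (Euclid: 724201 = 327·2209 + 1858; 2209 = 1·1858 + 351; 1858 = 5·351 + 103; 351 = 3·103 + 42; 103 = 2·42 + 19; 42 = 2·19 + 4; 19 = 4·4 + 3; 4 = 1·3 + 1; 3 = 3·1 + 0), and 1 | 1.
Extended Euclid: 724201·(-579) + 2209·(189820) = 1. Scale by 1: s₀ = -579.
General solution s = s₀ + 2209k; reducing mod 2209 gives s = 1630 (and t = -534381).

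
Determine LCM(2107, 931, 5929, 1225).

121099825

2107 = 7² · 43; 931 = 7² · 19; 5929 = 7² · 11²; 1225 = 5² · 7²
lcm takes max exponent of each prime: 5² · 7² · 11² · 19 · 43 = 121099825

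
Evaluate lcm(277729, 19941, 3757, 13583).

11708776911

277729 = 17² · 31²; 19941 = 3 · 17² · 23; 3757 = 13 · 17²; 13583 = 17² · 47
lcm takes max exponent of each prime: 3 · 13 · 17² · 23 · 31² · 47 = 11708776911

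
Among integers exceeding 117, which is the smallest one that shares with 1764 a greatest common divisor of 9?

135

1764 = 9·196. Any m with gcd(m, 1764) = 9 is a multiple of 9, say 9s, with s coprime to 196.
Need s > 117/9, so s ≥ 14. First s ≥ 14 with gcd(s, 196) = 1 is s = 15. Thus m = 9·15 = 135.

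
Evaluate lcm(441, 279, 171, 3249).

4935231

lcm(441, 279) = 441·279/gcd = 123039/9 = 13671
lcm(13671, 171) = 13671·171/gcd = 2337741/9 = 259749
lcm(259749, 3249) = 259749·3249/gcd = 843924501/171 = 4935231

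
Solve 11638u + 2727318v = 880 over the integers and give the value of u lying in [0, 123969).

Reduce mod 2727318: 11638u ≡ 880 (mod 2727318). With g = gcd(11638, 2727318) = 22 dividing 880, divide through: 529u ≡ 40 (mod 123969).
Since gcd(529, 123969) = 1, u ≡ 40·(529)⁻¹ ≡ 122563 (mod 123969). Smallest non-negative: 122563.

122563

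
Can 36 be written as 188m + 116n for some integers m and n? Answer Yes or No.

Yes

By Bézout, 188m + 116n = 36 has integer solutions iff gcd(188, 116) | 36.
Euclid: 188 = 1·116 + 72; 116 = 1·72 + 44; 72 = 1·44 + 28; 44 = 1·28 + 16; 28 = 1·16 + 12; 16 = 1·12 + 4; 12 = 3·4 + 0. gcd = 4; 36 mod 4 = 0. Yes.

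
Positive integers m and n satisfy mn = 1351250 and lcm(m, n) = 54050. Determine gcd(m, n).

25

gcd·lcm = product, so gcd = 1351250/54050 = 25.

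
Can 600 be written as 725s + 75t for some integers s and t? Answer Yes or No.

Yes

gcd(725, 75): 725 = 9·75 + 50; 75 = 1·50 + 25; 50 = 2·25 + 0 → 25
25 divides 600, so a solution exists.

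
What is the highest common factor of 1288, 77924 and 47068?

28

gcd(1288, 77924): 77924 = 60·1288 + 644; 1288 = 2·644 + 0 → 644
gcd(644, 47068): 47068 = 73·644 + 56; 644 = 11·56 + 28; 56 = 2·28 + 0 → 28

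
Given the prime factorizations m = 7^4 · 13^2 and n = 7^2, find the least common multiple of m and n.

405769

max exponent per prime: 7^4 · 13^2 = 405769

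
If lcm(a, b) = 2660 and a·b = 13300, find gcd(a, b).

5

From gcd × lcm = ab: gcd = 13300 / 2660 = 5.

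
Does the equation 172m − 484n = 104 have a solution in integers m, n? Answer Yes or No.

gcd(172, 484): 484 = 2·172 + 140; 172 = 1·140 + 32; 140 = 4·32 + 12; 32 = 2·12 + 8; 12 = 1·8 + 4; 8 = 2·4 + 0 → 4
4 divides 104, so a solution exists.

Yes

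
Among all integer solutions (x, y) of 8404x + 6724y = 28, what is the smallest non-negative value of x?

1653

Euclid: 8404 = 1·6724 + 1680; 6724 = 4·1680 + 4; 1680 = 420·4 + 0 → gcd = 4; 28 = 4·7.
Back-substitution yields 8404·(-4) + 6724·(5) = 4, so one solution is x = -4·7 = -28, y = 5·7 = 35.
Solutions in x differ by 6724/4 = 1681; the one in [0, 1681) is -28 mod 1681 = 1653.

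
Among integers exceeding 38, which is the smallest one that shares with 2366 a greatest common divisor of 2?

40

2366 = 2·1183. Any a with gcd(a, 2366) = 2 is a multiple of 2, say 2s, with s coprime to 1183.
Need s > 38/2, so s ≥ 20. First s ≥ 20 with gcd(s, 1183) = 1 is s = 20. Thus a = 2·20 = 40.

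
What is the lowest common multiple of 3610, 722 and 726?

1310430

lcm(3610, 722) = 3610·722/gcd = 2606420/722 = 3610
lcm(3610, 726) = 3610·726/gcd = 2620860/2 = 1310430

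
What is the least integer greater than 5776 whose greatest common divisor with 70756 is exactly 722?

70756 = 722·98. Any k with gcd(k, 70756) = 722 is a multiple of 722, say 722s, with s coprime to 98.
Need s > 5776/722, so s ≥ 9. First s ≥ 9 with gcd(s, 98) = 1 is s = 9. Thus k = 722·9 = 6498.

6498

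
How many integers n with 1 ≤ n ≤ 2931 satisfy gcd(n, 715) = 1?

715 = 5·11·13. Inclusion–exclusion on these primes:
2931 − ⌊2931/5⌋ − ⌊2931/11⌋ − ⌊2931/13⌋ + ⌊2931/55⌋ + ⌊2931/65⌋ + ⌊2931/143⌋ − ⌊2931/715⌋ = 1968

1968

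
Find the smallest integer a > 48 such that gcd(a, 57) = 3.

Multiples of 3 above 48: 3·17, 3·18, … . Need the cofactor coprime to 57/3 = 19.
Checking s = 17, 18, … the first with gcd(s, 19) = 1 is s = 17, giving 51.

51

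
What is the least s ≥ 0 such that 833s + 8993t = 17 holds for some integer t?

54

Euclid: 8993 = 10·833 + 663; 833 = 1·663 + 170; 663 = 3·170 + 153; 170 = 1·153 + 17; 153 = 9·17 + 0 → gcd = 17; 17 = 17·1.
Back-substitution yields 833·(54) + 8993·(-5) = 17, so one solution is s = 54·1 = 54, t = -5·1 = -5.
Solutions in s differ by 8993/17 = 529; the one in [0, 529) is 54 mod 529 = 54.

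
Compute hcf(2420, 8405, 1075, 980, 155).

gcd(2420, 8405): 8405 = 3·2420 + 1145; 2420 = 2·1145 + 130; 1145 = 8·130 + 105; 130 = 1·105 + 25; 105 = 4·25 + 5; 25 = 5·5 + 0 → 5
gcd(5, 1075): 1075 = 215·5 + 0 → 5
gcd(5, 980): 980 = 196·5 + 0 → 5
gcd(5, 155): 155 = 31·5 + 0 → 5

5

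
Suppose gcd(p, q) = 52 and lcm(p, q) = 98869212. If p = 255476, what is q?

20124

Using pq = gcd(p,q)·lcm(p,q) = 52·98869212 = 5141199024, we get q = 5141199024/255476 = 20124.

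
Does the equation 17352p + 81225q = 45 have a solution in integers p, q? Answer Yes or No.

Yes

By Bézout, 17352p + 81225q = 45 has integer solutions iff gcd(17352, 81225) | 45.
Euclid: 81225 = 4·17352 + 11817; 17352 = 1·11817 + 5535; 11817 = 2·5535 + 747; 5535 = 7·747 + 306; 747 = 2·306 + 135; 306 = 2·135 + 36; 135 = 3·36 + 27; 36 = 1·27 + 9; 27 = 3·9 + 0. gcd = 9; 45 mod 9 = 0. Yes.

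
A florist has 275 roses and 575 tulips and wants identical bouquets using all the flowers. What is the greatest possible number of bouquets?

275 = 5² · 11
575 = 5² · 23
Common: 5² = 25

25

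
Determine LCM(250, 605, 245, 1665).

493589250

lcm(250, 605) = 250·605/gcd = 151250/5 = 30250
lcm(30250, 245) = 30250·245/gcd = 7411250/5 = 1482250
lcm(1482250, 1665) = 1482250·1665/gcd = 2467946250/5 = 493589250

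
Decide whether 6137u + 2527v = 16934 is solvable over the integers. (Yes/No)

No

By Bézout, 6137u + 2527v = 16934 has integer solutions iff gcd(6137, 2527) | 16934.
Euclid: 6137 = 2·2527 + 1083; 2527 = 2·1083 + 361; 1083 = 3·361 + 0. gcd = 361; 16934 mod 361 = 328. No.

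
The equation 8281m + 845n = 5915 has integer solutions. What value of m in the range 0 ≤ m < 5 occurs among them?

Reduce mod 845: 8281m ≡ 5915 (mod 845). With g = gcd(8281, 845) = 169 dividing 5915, divide through: 49m ≡ 35 (mod 5).
Since gcd(49, 5) = 1, m ≡ 35·(49)⁻¹ ≡ 0 (mod 5). Smallest non-negative: 0.

0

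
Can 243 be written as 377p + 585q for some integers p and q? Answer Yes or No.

By Bézout, 377p + 585q = 243 has integer solutions iff gcd(377, 585) | 243.
Euclid: 585 = 1·377 + 208; 377 = 1·208 + 169; 208 = 1·169 + 39; 169 = 4·39 + 13; 39 = 3·13 + 0. gcd = 13; 243 mod 13 = 9. No.

No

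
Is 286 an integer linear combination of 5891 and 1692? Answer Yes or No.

Yes

By Bézout, 5891p − 1692q = 286 has integer solutions iff gcd(5891, 1692) | 286.
Euclid: 5891 = 3·1692 + 815; 1692 = 2·815 + 62; 815 = 13·62 + 9; 62 = 6·9 + 8; 9 = 1·8 + 1; 8 = 8·1 + 0. gcd = 1; 286 mod 1 = 0. Yes.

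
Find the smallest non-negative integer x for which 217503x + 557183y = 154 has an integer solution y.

23158

Reduce mod 557183: 217503x ≡ 154 (mod 557183). With g = gcd(217503, 557183) = 11 dividing 154, divide through: 19773x ≡ 14 (mod 50653).
Since gcd(19773, 50653) = 1, x ≡ 14·(19773)⁻¹ ≡ 23158 (mod 50653). Smallest non-negative: 23158.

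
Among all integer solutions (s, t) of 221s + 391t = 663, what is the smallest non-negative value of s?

Euclid: 391 = 1·221 + 170; 221 = 1·170 + 51; 170 = 3·51 + 17; 51 = 3·17 + 0 → gcd = 17; 663 = 17·39.
Back-substitution yields 221·(-7) + 391·(4) = 17, so one solution is s = -7·39 = -273, t = 4·39 = 156.
Solutions in s differ by 391/17 = 23; the one in [0, 23) is -273 mod 23 = 3.

3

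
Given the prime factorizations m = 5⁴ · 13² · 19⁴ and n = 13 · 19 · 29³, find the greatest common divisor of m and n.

247

min exponent per shared prime: 13 · 19 = 247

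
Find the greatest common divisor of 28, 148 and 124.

4

28 = 2² · 7; 148 = 2² · 37; 124 = 2² · 31
gcd takes min exponent of each prime: 2² = 4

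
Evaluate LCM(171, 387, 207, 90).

1691190

lcm(171, 387) = 171·387/gcd = 66177/9 = 7353
lcm(7353, 207) = 7353·207/gcd = 1522071/9 = 169119
lcm(169119, 90) = 169119·90/gcd = 15220710/9 = 1691190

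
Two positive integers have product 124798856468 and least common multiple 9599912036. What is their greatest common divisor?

gcd·lcm = product, so gcd = 124798856468/9599912036 = 13.

13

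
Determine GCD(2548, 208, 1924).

gcd(2548, 208): 2548 = 12·208 + 52; 208 = 4·52 + 0 → 52
gcd(52, 1924): 1924 = 37·52 + 0 → 52

52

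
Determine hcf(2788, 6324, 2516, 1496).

68

gcd(2788, 6324): 6324 = 2·2788 + 748; 2788 = 3·748 + 544; 748 = 1·544 + 204; 544 = 2·204 + 136; 204 = 1·136 + 68; 136 = 2·68 + 0 → 68
gcd(68, 2516): 2516 = 37·68 + 0 → 68
gcd(68, 1496): 1496 = 22·68 + 0 → 68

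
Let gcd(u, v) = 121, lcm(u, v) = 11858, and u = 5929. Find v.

u·v = gcd·lcm = 121·11858 = 1434818, so v = 1434818/5929 = 242.

242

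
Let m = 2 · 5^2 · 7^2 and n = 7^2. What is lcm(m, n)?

max exponent per prime: 2 · 5^2 · 7^2 = 2450

2450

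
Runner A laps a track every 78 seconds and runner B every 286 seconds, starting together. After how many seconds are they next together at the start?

858

gcd first: 286 = 3·78 + 52; 78 = 1·52 + 26; 52 = 2·26 + 0 → gcd = 26
lcm = 78·286/gcd = 22308/26 = 858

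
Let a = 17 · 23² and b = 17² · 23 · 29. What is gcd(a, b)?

391

min exponent per shared prime: 17 · 23 = 391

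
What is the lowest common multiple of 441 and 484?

gcd first: 484 = 1·441 + 43; 441 = 10·43 + 11; 43 = 3·11 + 10; 11 = 1·10 + 1; 10 = 10·1 + 0 → gcd = 1
lcm = 441·484/gcd = 213444/1 = 213444

213444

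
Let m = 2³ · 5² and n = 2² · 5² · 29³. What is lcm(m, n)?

4877800

max exponent per prime: 2³ · 5² · 29³ = 4877800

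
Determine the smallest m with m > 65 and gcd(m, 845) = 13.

gcd(m, 845) = 13 forces 13 | m; write m = 13s. Then gcd(13s, 13·65) = 13·gcd(s, 65), so need gcd(s, 65) = 1.
13s > 65 gives s ≥ 6. The least s ≥ 6 coprime to 65 is 6, so m = 13·6 = 78.

78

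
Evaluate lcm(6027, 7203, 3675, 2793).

140278425

6027 = 3 · 7² · 41; 7203 = 3 · 7⁴; 3675 = 3 · 5² · 7²; 2793 = 3 · 7² · 19
lcm takes max exponent of each prime: 3 · 5² · 7⁴ · 19 · 41 = 140278425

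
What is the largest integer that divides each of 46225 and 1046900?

Euclid: 1046900 = 22·46225 + 29950; 46225 = 1·29950 + 16275; 29950 = 1·16275 + 13675; 16275 = 1·13675 + 2600; 13675 = 5·2600 + 675; 2600 = 3·675 + 575; 675 = 1·575 + 100; 575 = 5·100 + 75; 100 = 1·75 + 25; 75 = 3·25 + 0. Last nonzero remainder: 25.

25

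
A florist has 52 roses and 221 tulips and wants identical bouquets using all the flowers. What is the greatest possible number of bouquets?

13

Euclid: 221 = 4·52 + 13; 52 = 4·13 + 0. Last nonzero remainder: 13.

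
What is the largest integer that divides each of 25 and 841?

25 = 5²
841 = 29²
Common: 1 = 1

1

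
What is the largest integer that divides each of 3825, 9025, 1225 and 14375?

gcd(3825, 9025): 9025 = 2·3825 + 1375; 3825 = 2·1375 + 1075; 1375 = 1·1075 + 300; 1075 = 3·300 + 175; 300 = 1·175 + 125; 175 = 1·125 + 50; 125 = 2·50 + 25; 50 = 2·25 + 0 → 25
gcd(25, 1225): 1225 = 49·25 + 0 → 25
gcd(25, 14375): 14375 = 575·25 + 0 → 25

25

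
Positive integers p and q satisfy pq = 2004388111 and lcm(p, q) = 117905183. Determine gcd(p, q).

From gcd × lcm = pq: gcd = 2004388111 / 117905183 = 17.

17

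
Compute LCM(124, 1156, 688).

6163792

124 = 2² · 31; 1156 = 2² · 17²; 688 = 2⁴ · 43
lcm takes max exponent of each prime: 2⁴ · 17² · 31 · 43 = 6163792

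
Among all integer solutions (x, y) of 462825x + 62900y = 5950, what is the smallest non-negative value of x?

Euclid: 462825 = 7·62900 + 22525; 62900 = 2·22525 + 17850; 22525 = 1·17850 + 4675; 17850 = 3·4675 + 3825; 4675 = 1·3825 + 850; 3825 = 4·850 + 425; 850 = 2·425 + 0 → gcd = 425; 5950 = 425·14.
Back-substitution yields 462825·(-67) + 62900·(493) = 425, so one solution is x = -67·14 = -938, y = 493·14 = 6902.
Solutions in x differ by 62900/425 = 148; the one in [0, 148) is -938 mod 148 = 98.

98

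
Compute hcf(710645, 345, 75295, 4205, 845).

710645 = 5 · 13² · 29²; 345 = 3 · 5 · 23; 75295 = 5 · 11 · 37²; 4205 = 5 · 29²; 845 = 5 · 13²
gcd takes min exponent of each prime: 5 = 5

5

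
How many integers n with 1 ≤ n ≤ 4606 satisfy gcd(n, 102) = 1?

1445

Prime factors of 102: 2, 3, 17. Count integers ≤ 4606 divisible by none of them.
By inclusion–exclusion: 4606 − ⌊4606/2⌋ − ⌊4606/3⌋ − ⌊4606/17⌋ + ⌊4606/6⌋ + ⌊4606/34⌋ + ⌊4606/51⌋ − ⌊4606/102⌋ = 1445.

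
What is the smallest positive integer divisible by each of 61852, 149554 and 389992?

9594440056936

61852 = 2² · 7 · 47²; 149554 = 2 · 37 · 43 · 47; 389992 = 2³ · 29 · 41²
lcm takes max exponent of each prime: 2³ · 7 · 29 · 37 · 41² · 43 · 47² = 9594440056936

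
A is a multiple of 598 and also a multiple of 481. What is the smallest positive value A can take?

598 = 2 · 13 · 23; 481 = 13 · 37
max exponents: 2 · 13 · 23 · 37 = 22126

22126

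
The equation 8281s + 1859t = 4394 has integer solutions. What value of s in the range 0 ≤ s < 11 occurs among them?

gcd(8281, 1859) = 169 (Euclid: 8281 = 4·1859 + 845; 1859 = 2·845 + 169; 845 = 5·169 + 0), and 169 | 4394.
Extended Euclid: 8281·(-2) + 1859·(9) = 169. Scale by 26: s₀ = -52.
General solution s = s₀ + 11k; reducing mod 11 gives s = 3 (and t = -11).

3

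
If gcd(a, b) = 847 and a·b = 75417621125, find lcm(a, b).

89040875

gcd·lcm = product, so lcm = 75417621125/847 = 89040875.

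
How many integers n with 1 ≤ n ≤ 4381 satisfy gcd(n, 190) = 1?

1661

Prime factors of 190: 2, 5, 19. Count integers ≤ 4381 divisible by none of them.
By inclusion–exclusion: 4381 − ⌊4381/2⌋ − ⌊4381/5⌋ − ⌊4381/19⌋ + ⌊4381/10⌋ + ⌊4381/38⌋ + ⌊4381/95⌋ − ⌊4381/190⌋ = 1661.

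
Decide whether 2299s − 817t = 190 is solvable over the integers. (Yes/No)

gcd(2299, 817): 2299 = 2·817 + 665; 817 = 1·665 + 152; 665 = 4·152 + 57; 152 = 2·57 + 38; 57 = 1·38 + 19; 38 = 2·19 + 0 → 19
19 divides 190, so a solution exists.

Yes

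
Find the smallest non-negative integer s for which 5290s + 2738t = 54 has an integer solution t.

gcd(5290, 2738) = 2 (Euclid: 5290 = 1·2738 + 2552; 2738 = 1·2552 + 186; 2552 = 13·186 + 134; 186 = 1·134 + 52; 134 = 2·52 + 30; 52 = 1·30 + 22; 30 = 1·22 + 8; 22 = 2·8 + 6; 8 = 1·6 + 2; 6 = 3·2 + 0), and 2 | 54.
Extended Euclid: 5290·(368) + 2738·(-711) = 2. Scale by 27: s₀ = 9936.
General solution s = s₀ + 1369k; reducing mod 1369 gives s = 353 (and t = -682).

353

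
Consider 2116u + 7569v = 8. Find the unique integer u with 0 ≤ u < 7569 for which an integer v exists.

Reduce mod 7569: 2116u ≡ 8 (mod 7569). With g = gcd(2116, 7569) = 1 dividing 8, divide through: 2116u ≡ 8 (mod 7569).
Since gcd(2116, 7569) = 1, u ≡ 8·(2116)⁻¹ ≡ 4922 (mod 7569). Smallest non-negative: 4922.

4922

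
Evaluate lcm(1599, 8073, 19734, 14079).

2628746406

1599 = 3 · 13 · 41; 8073 = 3³ · 13 · 23; 19734 = 2 · 3 · 11 · 13 · 23; 14079 = 3 · 13 · 19²
lcm takes max exponent of each prime: 2 · 3³ · 11 · 13 · 19² · 23 · 41 = 2628746406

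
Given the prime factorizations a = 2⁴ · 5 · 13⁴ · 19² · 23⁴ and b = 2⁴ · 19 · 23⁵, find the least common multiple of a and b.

5308963973176240

max exponent per prime: 2⁴ · 5 · 13⁴ · 19² · 23⁵ = 5308963973176240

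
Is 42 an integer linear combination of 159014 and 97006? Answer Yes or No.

gcd(159014, 97006): 159014 = 1·97006 + 62008; 97006 = 1·62008 + 34998; 62008 = 1·34998 + 27010; 34998 = 1·27010 + 7988; 27010 = 3·7988 + 3046; 7988 = 2·3046 + 1896; 3046 = 1·1896 + 1150; 1896 = 1·1150 + 746; 1150 = 1·746 + 404; 746 = 1·404 + 342; 404 = 1·342 + 62; 342 = 5·62 + 32; 62 = 1·32 + 30; 32 = 1·30 + 2; 30 = 15·2 + 0 → 2
2 divides 42, so a solution exists.

Yes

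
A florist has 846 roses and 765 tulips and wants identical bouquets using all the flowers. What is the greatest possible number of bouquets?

9

Euclid: 846 = 1·765 + 81; 765 = 9·81 + 36; 81 = 2·36 + 9; 36 = 4·9 + 0. Last nonzero remainder: 9.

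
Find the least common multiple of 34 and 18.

306

34 = 2 · 17; 18 = 2 · 3²
max exponents: 2 · 3² · 17 = 306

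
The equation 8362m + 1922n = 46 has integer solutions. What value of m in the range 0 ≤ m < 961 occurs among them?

405

Reduce mod 1922: 8362m ≡ 46 (mod 1922). With g = gcd(8362, 1922) = 2 dividing 46, divide through: 4181m ≡ 23 (mod 961).
Since gcd(4181, 961) = 1, m ≡ 23·(4181)⁻¹ ≡ 405 (mod 961). Smallest non-negative: 405.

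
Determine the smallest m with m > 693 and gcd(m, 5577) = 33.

726

gcd(m, 5577) = 33 forces 33 | m; write m = 33s. Then gcd(33s, 33·169) = 33·gcd(s, 169), so need gcd(s, 169) = 1.
33s > 693 gives s ≥ 22. The least s ≥ 22 coprime to 169 is 22, so m = 33·22 = 726.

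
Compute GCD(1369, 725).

1

1369 = 37²
725 = 5² · 29
Common: 1 = 1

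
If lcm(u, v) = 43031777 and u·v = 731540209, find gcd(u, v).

gcd·lcm = product, so gcd = 731540209/43031777 = 17.

17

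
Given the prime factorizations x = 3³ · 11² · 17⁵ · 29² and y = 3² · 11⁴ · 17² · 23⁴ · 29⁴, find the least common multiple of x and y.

max exponent per prime: 3³ · 11⁴ · 17⁵ · 23⁴ · 29⁴ = 111091913505380628940779

111091913505380628940779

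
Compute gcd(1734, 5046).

1734 = 2 · 3 · 17²
5046 = 2 · 3 · 29²
Common: 2 · 3 = 6

6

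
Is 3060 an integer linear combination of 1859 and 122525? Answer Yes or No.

gcd(1859, 122525): 122525 = 65·1859 + 1690; 1859 = 1·1690 + 169; 1690 = 10·169 + 0 → 169
169 does not divide 3060, so a solution does not exist.

No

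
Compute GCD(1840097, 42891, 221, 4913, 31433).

17

1840097 = 7² · 17 · 47²; 42891 = 3 · 17 · 29²; 221 = 13 · 17; 4913 = 17³; 31433 = 17 · 43²
gcd takes min exponent of each prime: 17 = 17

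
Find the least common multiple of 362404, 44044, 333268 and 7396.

3653524102228

362404 = 2² · 7² · 43²; 44044 = 2² · 7 · 11² · 13; 333268 = 2² · 13² · 17 · 29; 7396 = 2² · 43²
lcm takes max exponent of each prime: 2² · 7² · 11² · 13² · 17 · 29 · 43² = 3653524102228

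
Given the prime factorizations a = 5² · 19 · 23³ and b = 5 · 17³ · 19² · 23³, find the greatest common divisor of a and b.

min exponent per shared prime: 5 · 19 · 23³ = 1155865

1155865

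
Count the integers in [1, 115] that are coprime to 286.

286 = 2·11·13. Inclusion–exclusion on these primes:
115 − ⌊115/2⌋ − ⌊115/11⌋ − ⌊115/13⌋ + ⌊115/22⌋ + ⌊115/26⌋ + ⌊115/143⌋ − ⌊115/286⌋ = 49

49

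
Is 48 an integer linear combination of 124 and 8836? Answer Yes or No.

gcd(124, 8836): 8836 = 71·124 + 32; 124 = 3·32 + 28; 32 = 1·28 + 4; 28 = 7·4 + 0 → 4
4 divides 48, so a solution exists.

Yes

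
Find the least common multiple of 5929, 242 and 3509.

5929 = 7² · 11²; 242 = 2 · 11²; 3509 = 11² · 29
lcm takes max exponent of each prime: 2 · 7² · 11² · 29 = 343882

343882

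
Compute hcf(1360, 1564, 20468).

1360 = 2⁴ · 5 · 17; 1564 = 2² · 17 · 23; 20468 = 2² · 7 · 17 · 43
gcd takes min exponent of each prime: 2² · 17 = 68

68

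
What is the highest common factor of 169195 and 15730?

65

169195 = 5 · 13 · 19 · 137
15730 = 2 · 5 · 11² · 13
Common: 5 · 13 = 65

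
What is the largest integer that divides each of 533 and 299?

13

533 = 13 · 41
299 = 13 · 23
Common: 13 = 13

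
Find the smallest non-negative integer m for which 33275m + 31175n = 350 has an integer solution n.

208

gcd(33275, 31175) = 25 (Euclid: 33275 = 1·31175 + 2100; 31175 = 14·2100 + 1775; 2100 = 1·1775 + 325; 1775 = 5·325 + 150; 325 = 2·150 + 25; 150 = 6·25 + 0), and 25 | 350.
Extended Euclid: 33275·(193) + 31175·(-206) = 25. Scale by 14: m₀ = 2702.
General solution m = m₀ + 1247t; reducing mod 1247 gives m = 208 (and n = -222).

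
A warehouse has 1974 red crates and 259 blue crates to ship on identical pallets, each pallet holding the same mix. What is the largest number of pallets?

7

Euclid: 1974 = 7·259 + 161; 259 = 1·161 + 98; 161 = 1·98 + 63; 98 = 1·63 + 35; 63 = 1·35 + 28; 35 = 1·28 + 7; 28 = 4·7 + 0. Last nonzero remainder: 7.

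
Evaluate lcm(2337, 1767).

72447

gcd first: 2337 = 1·1767 + 570; 1767 = 3·570 + 57; 570 = 10·57 + 0 → gcd = 57
lcm = 2337·1767/gcd = 4129479/57 = 72447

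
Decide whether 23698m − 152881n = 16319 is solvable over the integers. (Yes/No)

gcd(23698, 152881): 152881 = 6·23698 + 10693; 23698 = 2·10693 + 2312; 10693 = 4·2312 + 1445; 2312 = 1·1445 + 867; 1445 = 1·867 + 578; 867 = 1·578 + 289; 578 = 2·289 + 0 → 289
289 does not divide 16319, so a solution does not exist.

No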